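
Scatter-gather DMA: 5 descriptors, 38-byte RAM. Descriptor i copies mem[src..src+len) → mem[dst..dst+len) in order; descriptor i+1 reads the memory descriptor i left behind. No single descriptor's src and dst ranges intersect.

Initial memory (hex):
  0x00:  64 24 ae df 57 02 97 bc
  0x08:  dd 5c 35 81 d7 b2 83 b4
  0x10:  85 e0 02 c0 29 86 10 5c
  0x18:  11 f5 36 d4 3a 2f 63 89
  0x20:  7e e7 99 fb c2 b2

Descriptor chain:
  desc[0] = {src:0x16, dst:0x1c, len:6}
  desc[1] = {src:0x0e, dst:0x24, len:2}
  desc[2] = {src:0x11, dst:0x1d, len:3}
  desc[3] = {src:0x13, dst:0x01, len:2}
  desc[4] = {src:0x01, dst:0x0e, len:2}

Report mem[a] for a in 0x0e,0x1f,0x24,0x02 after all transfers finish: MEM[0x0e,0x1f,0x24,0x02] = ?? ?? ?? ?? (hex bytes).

  after D0: wrote 6B at 0x1c = 105c11f536d4
  after D1: wrote 2B at 0x24 = 83b4
  after D2: wrote 3B at 0x1d = e002c0
  after D3: wrote 2B at 0x01 = c029
  after D4: wrote 2B at 0x0e = c029
query mem[0x0e]=0xc0, mem[0x1f]=0xc0, mem[0x24]=0x83, mem[0x02]=0x29

MEM[0x0e,0x1f,0x24,0x02] = c0 c0 83 29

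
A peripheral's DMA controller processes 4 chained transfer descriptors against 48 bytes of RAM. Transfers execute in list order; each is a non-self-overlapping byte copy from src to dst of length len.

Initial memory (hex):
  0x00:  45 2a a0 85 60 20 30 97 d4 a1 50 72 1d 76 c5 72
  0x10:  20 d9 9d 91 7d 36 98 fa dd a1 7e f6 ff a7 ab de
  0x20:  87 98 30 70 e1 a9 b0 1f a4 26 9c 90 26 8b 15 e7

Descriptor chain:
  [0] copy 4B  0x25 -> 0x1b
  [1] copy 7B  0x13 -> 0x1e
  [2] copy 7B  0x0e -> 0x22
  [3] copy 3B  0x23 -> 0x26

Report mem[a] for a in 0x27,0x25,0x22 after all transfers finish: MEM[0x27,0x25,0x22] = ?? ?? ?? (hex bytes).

MEM[0x27,0x25,0x22] = 20 d9 c5

#0 dst[0x1b+4] := {0xa9,0xb0,0x1f,0xa4}
#1 dst[0x1e+7] := {0x91,0x7d,0x36,0x98,0xfa,0xdd,0xa1}
#2 dst[0x22+7] := {0xc5,0x72,0x20,0xd9,0x9d,0x91,0x7d}
#3 dst[0x26+3] := {0x72,0x20,0xd9}
query mem[0x27]=0x20, mem[0x25]=0xd9, mem[0x22]=0xc5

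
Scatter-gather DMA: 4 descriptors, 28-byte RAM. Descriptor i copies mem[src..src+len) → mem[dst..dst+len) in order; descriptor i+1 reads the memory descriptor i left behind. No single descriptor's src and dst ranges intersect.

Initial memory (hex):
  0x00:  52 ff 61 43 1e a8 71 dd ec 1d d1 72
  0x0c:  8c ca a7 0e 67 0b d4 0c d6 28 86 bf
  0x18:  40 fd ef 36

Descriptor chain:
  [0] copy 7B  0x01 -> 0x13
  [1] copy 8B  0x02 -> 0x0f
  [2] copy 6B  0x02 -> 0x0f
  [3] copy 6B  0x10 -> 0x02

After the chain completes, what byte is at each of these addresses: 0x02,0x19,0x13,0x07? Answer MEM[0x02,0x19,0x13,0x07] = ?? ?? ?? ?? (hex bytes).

MEM[0x02,0x19,0x13,0x07] = 43 dd 71 ec

#0 dst[0x13+7] := {0xff,0x61,0x43,0x1e,0xa8,0x71,0xdd}
#1 dst[0x0f+8] := {0x61,0x43,0x1e,0xa8,0x71,0xdd,0xec,0x1d}
#2 dst[0x0f+6] := {0x61,0x43,0x1e,0xa8,0x71,0xdd}
#3 dst[0x02+6] := {0x43,0x1e,0xa8,0x71,0xdd,0xec}
query mem[0x02]=0x43, mem[0x19]=0xdd, mem[0x13]=0x71, mem[0x07]=0xec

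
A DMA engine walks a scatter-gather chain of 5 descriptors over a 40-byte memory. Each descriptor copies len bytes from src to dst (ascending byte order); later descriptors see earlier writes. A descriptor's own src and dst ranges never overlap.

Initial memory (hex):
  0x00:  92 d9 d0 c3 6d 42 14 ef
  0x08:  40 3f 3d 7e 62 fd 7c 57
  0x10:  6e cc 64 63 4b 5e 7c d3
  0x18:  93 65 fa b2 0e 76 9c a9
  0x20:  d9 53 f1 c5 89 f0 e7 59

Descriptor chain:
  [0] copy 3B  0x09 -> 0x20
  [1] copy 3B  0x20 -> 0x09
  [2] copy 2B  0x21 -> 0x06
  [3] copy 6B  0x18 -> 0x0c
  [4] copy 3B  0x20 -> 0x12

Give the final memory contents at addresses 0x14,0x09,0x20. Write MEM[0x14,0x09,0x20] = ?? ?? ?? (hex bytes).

MEM[0x14,0x09,0x20] = 7e 3f 3f

D0: mem[0x20..0x22] <- [3f 3d 7e]
D1: mem[0x09..0x0b] <- [3f 3d 7e]
D2: mem[0x06..0x07] <- [3d 7e]
D3: mem[0x0c..0x11] <- [93 65 fa b2 0e 76]
D4: mem[0x12..0x14] <- [3f 3d 7e]
query mem[0x14]=0x7e, mem[0x09]=0x3f, mem[0x20]=0x3f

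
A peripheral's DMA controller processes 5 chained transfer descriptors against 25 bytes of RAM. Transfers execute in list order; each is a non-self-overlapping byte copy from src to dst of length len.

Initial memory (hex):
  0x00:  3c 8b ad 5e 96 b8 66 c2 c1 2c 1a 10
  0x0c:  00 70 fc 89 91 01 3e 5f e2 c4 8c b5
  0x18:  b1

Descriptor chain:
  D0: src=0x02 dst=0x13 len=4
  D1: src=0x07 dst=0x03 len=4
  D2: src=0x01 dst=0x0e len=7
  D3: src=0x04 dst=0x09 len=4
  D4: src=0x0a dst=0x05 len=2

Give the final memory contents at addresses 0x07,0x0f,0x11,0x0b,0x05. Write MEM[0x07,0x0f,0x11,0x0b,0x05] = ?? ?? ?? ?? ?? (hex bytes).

MEM[0x07,0x0f,0x11,0x0b,0x05] = c2 ad c1 1a 2c

D0: mem[0x13..0x16] <- [ad 5e 96 b8]
D1: mem[0x03..0x06] <- [c2 c1 2c 1a]
D2: mem[0x0e..0x14] <- [8b ad c2 c1 2c 1a c2]
D3: mem[0x09..0x0c] <- [c1 2c 1a c2]
D4: mem[0x05..0x06] <- [2c 1a]
query mem[0x07]=0xc2, mem[0x0f]=0xad, mem[0x11]=0xc1, mem[0x0b]=0x1a, mem[0x05]=0x2c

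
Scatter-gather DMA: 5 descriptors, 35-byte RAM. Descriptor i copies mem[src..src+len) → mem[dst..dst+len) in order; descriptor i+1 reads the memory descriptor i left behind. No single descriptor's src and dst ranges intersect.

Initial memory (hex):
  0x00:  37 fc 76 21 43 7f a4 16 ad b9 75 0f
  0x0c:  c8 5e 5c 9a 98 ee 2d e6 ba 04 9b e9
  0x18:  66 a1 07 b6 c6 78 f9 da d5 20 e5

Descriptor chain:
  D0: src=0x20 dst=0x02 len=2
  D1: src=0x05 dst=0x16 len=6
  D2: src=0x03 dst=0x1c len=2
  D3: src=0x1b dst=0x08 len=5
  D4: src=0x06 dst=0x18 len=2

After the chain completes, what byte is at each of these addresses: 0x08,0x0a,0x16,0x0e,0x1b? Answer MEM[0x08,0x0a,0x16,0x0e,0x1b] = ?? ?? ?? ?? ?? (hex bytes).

[0] 0x20->0x02 len=2 : d5 20
[1] 0x05->0x16 len=6 : 7f a4 16 ad b9 75
[2] 0x03->0x1c len=2 : 20 43
[3] 0x1b->0x08 len=5 : 75 20 43 f9 da
[4] 0x06->0x18 len=2 : a4 16
query mem[0x08]=0x75, mem[0x0a]=0x43, mem[0x16]=0x7f, mem[0x0e]=0x5c, mem[0x1b]=0x75

MEM[0x08,0x0a,0x16,0x0e,0x1b] = 75 43 7f 5c 75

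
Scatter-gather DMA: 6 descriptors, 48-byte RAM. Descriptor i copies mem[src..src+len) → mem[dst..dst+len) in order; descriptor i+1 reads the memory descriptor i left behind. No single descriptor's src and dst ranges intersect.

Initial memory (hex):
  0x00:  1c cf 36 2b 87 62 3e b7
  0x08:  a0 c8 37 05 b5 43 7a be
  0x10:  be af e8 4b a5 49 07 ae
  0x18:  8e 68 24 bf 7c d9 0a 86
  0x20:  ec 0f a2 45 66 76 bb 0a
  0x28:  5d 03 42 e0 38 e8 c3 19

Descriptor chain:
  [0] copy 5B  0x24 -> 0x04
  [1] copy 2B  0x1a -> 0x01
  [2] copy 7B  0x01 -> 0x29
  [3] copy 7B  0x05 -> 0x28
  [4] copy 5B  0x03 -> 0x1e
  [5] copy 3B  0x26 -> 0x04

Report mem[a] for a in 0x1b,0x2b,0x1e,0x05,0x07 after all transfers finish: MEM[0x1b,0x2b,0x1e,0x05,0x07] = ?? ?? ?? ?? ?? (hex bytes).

MEM[0x1b,0x2b,0x1e,0x05,0x07] = bf 5d 2b 0a 0a

#0 dst[0x04+5] := {0x66,0x76,0xbb,0x0a,0x5d}
#1 dst[0x01+2] := {0x24,0xbf}
#2 dst[0x29+7] := {0x24,0xbf,0x2b,0x66,0x76,0xbb,0x0a}
#3 dst[0x28+7] := {0x76,0xbb,0x0a,0x5d,0xc8,0x37,0x05}
#4 dst[0x1e+5] := {0x2b,0x66,0x76,0xbb,0x0a}
#5 dst[0x04+3] := {0xbb,0x0a,0x76}
query mem[0x1b]=0xbf, mem[0x2b]=0x5d, mem[0x1e]=0x2b, mem[0x05]=0x0a, mem[0x07]=0x0a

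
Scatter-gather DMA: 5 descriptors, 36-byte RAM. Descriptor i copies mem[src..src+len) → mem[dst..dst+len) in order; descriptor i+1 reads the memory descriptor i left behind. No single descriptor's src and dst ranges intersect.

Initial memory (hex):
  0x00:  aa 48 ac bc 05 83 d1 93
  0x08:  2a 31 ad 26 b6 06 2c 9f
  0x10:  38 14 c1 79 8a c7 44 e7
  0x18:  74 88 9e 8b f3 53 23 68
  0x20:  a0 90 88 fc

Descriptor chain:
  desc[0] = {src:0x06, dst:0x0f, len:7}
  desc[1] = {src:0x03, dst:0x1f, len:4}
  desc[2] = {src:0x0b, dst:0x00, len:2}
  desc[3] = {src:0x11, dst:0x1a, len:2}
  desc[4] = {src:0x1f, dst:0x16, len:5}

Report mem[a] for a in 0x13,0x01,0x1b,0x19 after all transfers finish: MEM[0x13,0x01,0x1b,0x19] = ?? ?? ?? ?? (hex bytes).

MEM[0x13,0x01,0x1b,0x19] = ad b6 31 d1

  after D0: wrote 7B at 0x0f = d1932a31ad26b6
  after D1: wrote 4B at 0x1f = bc0583d1
  after D2: wrote 2B at 0x00 = 26b6
  after D3: wrote 2B at 0x1a = 2a31
  after D4: wrote 5B at 0x16 = bc0583d1fc
query mem[0x13]=0xad, mem[0x01]=0xb6, mem[0x1b]=0x31, mem[0x19]=0xd1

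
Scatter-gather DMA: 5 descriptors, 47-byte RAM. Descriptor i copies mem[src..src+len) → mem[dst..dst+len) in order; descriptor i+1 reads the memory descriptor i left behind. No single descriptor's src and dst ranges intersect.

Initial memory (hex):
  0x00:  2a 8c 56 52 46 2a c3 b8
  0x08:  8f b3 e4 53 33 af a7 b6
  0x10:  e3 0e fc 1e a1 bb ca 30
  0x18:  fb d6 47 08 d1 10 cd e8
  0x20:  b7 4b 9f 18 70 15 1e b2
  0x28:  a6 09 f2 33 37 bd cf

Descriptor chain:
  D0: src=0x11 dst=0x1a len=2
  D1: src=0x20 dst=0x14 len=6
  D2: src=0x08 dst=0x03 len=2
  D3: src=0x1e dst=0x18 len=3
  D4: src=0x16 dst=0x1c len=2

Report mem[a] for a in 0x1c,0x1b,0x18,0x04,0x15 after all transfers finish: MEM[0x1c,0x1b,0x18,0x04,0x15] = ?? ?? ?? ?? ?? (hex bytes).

D0: mem[0x1a..0x1b] <- [0e fc]
D1: mem[0x14..0x19] <- [b7 4b 9f 18 70 15]
D2: mem[0x03..0x04] <- [8f b3]
D3: mem[0x18..0x1a] <- [cd e8 b7]
D4: mem[0x1c..0x1d] <- [9f 18]
query mem[0x1c]=0x9f, mem[0x1b]=0xfc, mem[0x18]=0xcd, mem[0x04]=0xb3, mem[0x15]=0x4b

MEM[0x1c,0x1b,0x18,0x04,0x15] = 9f fc cd b3 4b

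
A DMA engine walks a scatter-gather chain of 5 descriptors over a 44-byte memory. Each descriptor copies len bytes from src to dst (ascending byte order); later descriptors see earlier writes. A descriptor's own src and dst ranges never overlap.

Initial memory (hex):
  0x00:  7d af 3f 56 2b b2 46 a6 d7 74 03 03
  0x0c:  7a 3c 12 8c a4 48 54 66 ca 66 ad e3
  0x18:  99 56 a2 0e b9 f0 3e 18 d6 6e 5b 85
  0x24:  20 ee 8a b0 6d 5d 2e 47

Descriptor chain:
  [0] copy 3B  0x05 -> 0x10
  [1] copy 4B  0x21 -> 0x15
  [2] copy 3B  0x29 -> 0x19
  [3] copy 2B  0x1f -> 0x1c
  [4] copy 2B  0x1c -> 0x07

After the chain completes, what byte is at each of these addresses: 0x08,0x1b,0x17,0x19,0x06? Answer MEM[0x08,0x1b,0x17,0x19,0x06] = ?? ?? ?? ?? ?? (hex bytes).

MEM[0x08,0x1b,0x17,0x19,0x06] = d6 47 85 5d 46

#0 dst[0x10+3] := {0xb2,0x46,0xa6}
#1 dst[0x15+4] := {0x6e,0x5b,0x85,0x20}
#2 dst[0x19+3] := {0x5d,0x2e,0x47}
#3 dst[0x1c+2] := {0x18,0xd6}
#4 dst[0x07+2] := {0x18,0xd6}
query mem[0x08]=0xd6, mem[0x1b]=0x47, mem[0x17]=0x85, mem[0x19]=0x5d, mem[0x06]=0x46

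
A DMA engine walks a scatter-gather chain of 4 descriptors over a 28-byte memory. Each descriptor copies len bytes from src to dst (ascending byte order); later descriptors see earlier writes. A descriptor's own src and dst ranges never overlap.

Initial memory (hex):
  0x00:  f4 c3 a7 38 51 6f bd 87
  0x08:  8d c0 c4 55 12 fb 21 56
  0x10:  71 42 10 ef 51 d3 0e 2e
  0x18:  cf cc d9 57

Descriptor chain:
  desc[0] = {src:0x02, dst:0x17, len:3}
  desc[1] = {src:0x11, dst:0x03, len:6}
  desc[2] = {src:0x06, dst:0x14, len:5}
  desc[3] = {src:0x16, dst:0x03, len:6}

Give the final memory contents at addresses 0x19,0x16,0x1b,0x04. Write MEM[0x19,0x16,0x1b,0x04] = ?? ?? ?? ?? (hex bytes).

MEM[0x19,0x16,0x1b,0x04] = 51 0e 57 c0

  after D0: wrote 3B at 0x17 = a73851
  after D1: wrote 6B at 0x03 = 4210ef51d30e
  after D2: wrote 5B at 0x14 = 51d30ec0c4
  after D3: wrote 6B at 0x03 = 0ec0c451d957
query mem[0x19]=0x51, mem[0x16]=0x0e, mem[0x1b]=0x57, mem[0x04]=0xc0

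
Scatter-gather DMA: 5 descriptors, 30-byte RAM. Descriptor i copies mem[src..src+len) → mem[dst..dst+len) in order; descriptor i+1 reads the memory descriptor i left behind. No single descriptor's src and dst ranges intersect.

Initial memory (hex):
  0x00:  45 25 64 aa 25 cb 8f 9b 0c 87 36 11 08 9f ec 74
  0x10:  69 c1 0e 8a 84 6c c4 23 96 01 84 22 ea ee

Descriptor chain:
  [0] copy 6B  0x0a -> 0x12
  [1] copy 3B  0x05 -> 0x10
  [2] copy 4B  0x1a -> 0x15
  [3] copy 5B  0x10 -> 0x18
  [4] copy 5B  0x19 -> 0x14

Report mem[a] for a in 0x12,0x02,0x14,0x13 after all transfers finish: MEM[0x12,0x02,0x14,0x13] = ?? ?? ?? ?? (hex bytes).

MEM[0x12,0x02,0x14,0x13] = 9b 64 8f 11

#0 dst[0x12+6] := {0x36,0x11,0x08,0x9f,0xec,0x74}
#1 dst[0x10+3] := {0xcb,0x8f,0x9b}
#2 dst[0x15+4] := {0x84,0x22,0xea,0xee}
#3 dst[0x18+5] := {0xcb,0x8f,0x9b,0x11,0x08}
#4 dst[0x14+5] := {0x8f,0x9b,0x11,0x08,0xee}
query mem[0x12]=0x9b, mem[0x02]=0x64, mem[0x14]=0x8f, mem[0x13]=0x11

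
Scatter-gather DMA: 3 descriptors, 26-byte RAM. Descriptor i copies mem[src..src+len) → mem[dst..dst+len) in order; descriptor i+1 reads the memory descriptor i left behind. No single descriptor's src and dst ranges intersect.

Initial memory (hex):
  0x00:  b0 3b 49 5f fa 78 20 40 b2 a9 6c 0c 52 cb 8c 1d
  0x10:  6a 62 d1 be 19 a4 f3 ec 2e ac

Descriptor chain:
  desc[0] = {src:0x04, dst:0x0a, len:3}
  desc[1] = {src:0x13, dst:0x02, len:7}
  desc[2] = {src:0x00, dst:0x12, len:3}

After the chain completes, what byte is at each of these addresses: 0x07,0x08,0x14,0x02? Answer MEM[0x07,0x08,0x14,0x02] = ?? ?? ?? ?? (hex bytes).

MEM[0x07,0x08,0x14,0x02] = 2e ac be be

D0: mem[0x0a..0x0c] <- [fa 78 20]
D1: mem[0x02..0x08] <- [be 19 a4 f3 ec 2e ac]
D2: mem[0x12..0x14] <- [b0 3b be]
query mem[0x07]=0x2e, mem[0x08]=0xac, mem[0x14]=0xbe, mem[0x02]=0xbe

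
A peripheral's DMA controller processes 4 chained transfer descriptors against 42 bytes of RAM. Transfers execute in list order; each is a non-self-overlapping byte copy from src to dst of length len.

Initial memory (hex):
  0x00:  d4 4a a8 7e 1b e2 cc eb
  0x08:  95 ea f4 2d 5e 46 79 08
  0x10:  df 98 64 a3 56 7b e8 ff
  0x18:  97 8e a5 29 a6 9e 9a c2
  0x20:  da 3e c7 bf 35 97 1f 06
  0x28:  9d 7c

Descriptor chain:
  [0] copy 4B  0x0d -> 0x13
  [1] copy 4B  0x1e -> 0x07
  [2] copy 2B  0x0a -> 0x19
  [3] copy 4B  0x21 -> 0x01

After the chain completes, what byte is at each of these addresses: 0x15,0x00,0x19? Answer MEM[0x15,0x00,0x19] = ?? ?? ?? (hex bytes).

MEM[0x15,0x00,0x19] = 08 d4 3e

#0 dst[0x13+4] := {0x46,0x79,0x08,0xdf}
#1 dst[0x07+4] := {0x9a,0xc2,0xda,0x3e}
#2 dst[0x19+2] := {0x3e,0x2d}
#3 dst[0x01+4] := {0x3e,0xc7,0xbf,0x35}
query mem[0x15]=0x08, mem[0x00]=0xd4, mem[0x19]=0x3e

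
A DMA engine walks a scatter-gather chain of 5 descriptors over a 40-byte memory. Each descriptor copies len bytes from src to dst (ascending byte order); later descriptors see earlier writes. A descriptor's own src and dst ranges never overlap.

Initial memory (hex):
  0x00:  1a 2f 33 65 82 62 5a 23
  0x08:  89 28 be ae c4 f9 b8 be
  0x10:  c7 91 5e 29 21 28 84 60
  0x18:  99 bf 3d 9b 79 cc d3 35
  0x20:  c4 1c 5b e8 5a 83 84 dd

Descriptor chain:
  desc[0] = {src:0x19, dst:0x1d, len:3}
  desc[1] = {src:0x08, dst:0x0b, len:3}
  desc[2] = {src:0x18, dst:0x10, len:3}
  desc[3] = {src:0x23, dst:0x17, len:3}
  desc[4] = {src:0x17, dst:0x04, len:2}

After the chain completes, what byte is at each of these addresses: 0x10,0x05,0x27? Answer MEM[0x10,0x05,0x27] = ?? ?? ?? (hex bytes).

[0] 0x19->0x1d len=3 : bf 3d 9b
[1] 0x08->0x0b len=3 : 89 28 be
[2] 0x18->0x10 len=3 : 99 bf 3d
[3] 0x23->0x17 len=3 : e8 5a 83
[4] 0x17->0x04 len=2 : e8 5a
query mem[0x10]=0x99, mem[0x05]=0x5a, mem[0x27]=0xdd

MEM[0x10,0x05,0x27] = 99 5a dd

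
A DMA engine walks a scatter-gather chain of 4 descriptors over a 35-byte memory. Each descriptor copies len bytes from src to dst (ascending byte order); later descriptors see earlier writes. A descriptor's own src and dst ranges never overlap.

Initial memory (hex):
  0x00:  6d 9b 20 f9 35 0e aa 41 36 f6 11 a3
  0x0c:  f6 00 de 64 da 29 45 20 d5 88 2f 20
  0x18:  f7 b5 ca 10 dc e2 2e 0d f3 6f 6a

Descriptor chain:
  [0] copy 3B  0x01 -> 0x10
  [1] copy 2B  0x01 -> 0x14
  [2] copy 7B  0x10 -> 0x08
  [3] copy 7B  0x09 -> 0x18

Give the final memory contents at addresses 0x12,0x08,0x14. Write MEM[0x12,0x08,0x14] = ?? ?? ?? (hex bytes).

[0] 0x01->0x10 len=3 : 9b 20 f9
[1] 0x01->0x14 len=2 : 9b 20
[2] 0x10->0x08 len=7 : 9b 20 f9 20 9b 20 2f
[3] 0x09->0x18 len=7 : 20 f9 20 9b 20 2f 64
query mem[0x12]=0xf9, mem[0x08]=0x9b, mem[0x14]=0x9b

MEM[0x12,0x08,0x14] = f9 9b 9b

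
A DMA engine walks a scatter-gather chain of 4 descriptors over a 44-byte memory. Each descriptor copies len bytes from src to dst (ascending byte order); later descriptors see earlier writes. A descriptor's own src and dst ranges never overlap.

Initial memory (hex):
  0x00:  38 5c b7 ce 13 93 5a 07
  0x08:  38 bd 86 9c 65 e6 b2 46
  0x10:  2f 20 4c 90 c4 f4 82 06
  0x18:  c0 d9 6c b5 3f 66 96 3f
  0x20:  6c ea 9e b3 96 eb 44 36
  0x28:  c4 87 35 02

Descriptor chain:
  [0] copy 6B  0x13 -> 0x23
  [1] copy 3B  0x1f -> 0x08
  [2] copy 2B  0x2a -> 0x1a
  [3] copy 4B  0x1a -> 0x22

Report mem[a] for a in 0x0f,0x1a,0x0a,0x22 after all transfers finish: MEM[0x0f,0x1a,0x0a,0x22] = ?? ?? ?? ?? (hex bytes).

[0] 0x13->0x23 len=6 : 90 c4 f4 82 06 c0
[1] 0x1f->0x08 len=3 : 3f 6c ea
[2] 0x2a->0x1a len=2 : 35 02
[3] 0x1a->0x22 len=4 : 35 02 3f 66
query mem[0x0f]=0x46, mem[0x1a]=0x35, mem[0x0a]=0xea, mem[0x22]=0x35

MEM[0x0f,0x1a,0x0a,0x22] = 46 35 ea 35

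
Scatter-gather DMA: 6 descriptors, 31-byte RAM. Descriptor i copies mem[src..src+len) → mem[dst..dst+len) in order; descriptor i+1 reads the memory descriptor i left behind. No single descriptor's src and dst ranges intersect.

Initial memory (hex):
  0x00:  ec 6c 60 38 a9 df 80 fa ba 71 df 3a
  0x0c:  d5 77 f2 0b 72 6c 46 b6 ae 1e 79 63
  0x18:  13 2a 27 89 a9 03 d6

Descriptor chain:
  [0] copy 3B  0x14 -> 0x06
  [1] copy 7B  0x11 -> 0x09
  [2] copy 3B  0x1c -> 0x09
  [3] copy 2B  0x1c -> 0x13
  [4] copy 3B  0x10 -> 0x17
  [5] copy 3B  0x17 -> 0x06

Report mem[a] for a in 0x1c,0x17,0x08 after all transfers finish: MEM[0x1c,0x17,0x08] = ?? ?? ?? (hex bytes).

MEM[0x1c,0x17,0x08] = a9 72 46

D0: mem[0x06..0x08] <- [ae 1e 79]
D1: mem[0x09..0x0f] <- [6c 46 b6 ae 1e 79 63]
D2: mem[0x09..0x0b] <- [a9 03 d6]
D3: mem[0x13..0x14] <- [a9 03]
D4: mem[0x17..0x19] <- [72 6c 46]
D5: mem[0x06..0x08] <- [72 6c 46]
query mem[0x1c]=0xa9, mem[0x17]=0x72, mem[0x08]=0x46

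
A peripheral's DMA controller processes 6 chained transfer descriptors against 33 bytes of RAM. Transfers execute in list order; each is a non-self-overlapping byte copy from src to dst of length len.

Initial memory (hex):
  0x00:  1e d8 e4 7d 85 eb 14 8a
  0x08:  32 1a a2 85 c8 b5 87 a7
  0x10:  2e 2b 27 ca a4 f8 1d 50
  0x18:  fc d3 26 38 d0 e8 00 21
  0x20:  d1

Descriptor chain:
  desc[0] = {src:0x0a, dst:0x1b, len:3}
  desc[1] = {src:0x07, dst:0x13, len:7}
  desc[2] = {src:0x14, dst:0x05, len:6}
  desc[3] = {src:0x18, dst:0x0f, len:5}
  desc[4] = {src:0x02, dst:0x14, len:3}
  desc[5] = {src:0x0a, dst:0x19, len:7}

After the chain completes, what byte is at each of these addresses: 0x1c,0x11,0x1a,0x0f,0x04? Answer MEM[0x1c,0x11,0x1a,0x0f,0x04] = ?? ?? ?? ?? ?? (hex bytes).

#0 dst[0x1b+3] := {0xa2,0x85,0xc8}
#1 dst[0x13+7] := {0x8a,0x32,0x1a,0xa2,0x85,0xc8,0xb5}
#2 dst[0x05+6] := {0x32,0x1a,0xa2,0x85,0xc8,0xb5}
#3 dst[0x0f+5] := {0xc8,0xb5,0x26,0xa2,0x85}
#4 dst[0x14+3] := {0xe4,0x7d,0x85}
#5 dst[0x19+7] := {0xb5,0x85,0xc8,0xb5,0x87,0xc8,0xb5}
query mem[0x1c]=0xb5, mem[0x11]=0x26, mem[0x1a]=0x85, mem[0x0f]=0xc8, mem[0x04]=0x85

MEM[0x1c,0x11,0x1a,0x0f,0x04] = b5 26 85 c8 85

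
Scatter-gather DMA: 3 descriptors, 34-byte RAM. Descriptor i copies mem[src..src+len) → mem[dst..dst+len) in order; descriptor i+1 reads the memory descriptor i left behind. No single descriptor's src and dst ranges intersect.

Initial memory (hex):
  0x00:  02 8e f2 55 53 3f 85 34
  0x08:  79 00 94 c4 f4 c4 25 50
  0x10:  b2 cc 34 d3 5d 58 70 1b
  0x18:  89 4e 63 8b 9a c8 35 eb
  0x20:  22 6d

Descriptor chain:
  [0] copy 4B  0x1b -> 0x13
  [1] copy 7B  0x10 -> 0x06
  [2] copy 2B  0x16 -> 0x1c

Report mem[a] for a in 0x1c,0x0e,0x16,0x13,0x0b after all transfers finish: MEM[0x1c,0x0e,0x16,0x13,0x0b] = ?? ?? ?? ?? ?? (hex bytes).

D0: mem[0x13..0x16] <- [8b 9a c8 35]
D1: mem[0x06..0x0c] <- [b2 cc 34 8b 9a c8 35]
D2: mem[0x1c..0x1d] <- [35 1b]
query mem[0x1c]=0x35, mem[0x0e]=0x25, mem[0x16]=0x35, mem[0x13]=0x8b, mem[0x0b]=0xc8

MEM[0x1c,0x0e,0x16,0x13,0x0b] = 35 25 35 8b c8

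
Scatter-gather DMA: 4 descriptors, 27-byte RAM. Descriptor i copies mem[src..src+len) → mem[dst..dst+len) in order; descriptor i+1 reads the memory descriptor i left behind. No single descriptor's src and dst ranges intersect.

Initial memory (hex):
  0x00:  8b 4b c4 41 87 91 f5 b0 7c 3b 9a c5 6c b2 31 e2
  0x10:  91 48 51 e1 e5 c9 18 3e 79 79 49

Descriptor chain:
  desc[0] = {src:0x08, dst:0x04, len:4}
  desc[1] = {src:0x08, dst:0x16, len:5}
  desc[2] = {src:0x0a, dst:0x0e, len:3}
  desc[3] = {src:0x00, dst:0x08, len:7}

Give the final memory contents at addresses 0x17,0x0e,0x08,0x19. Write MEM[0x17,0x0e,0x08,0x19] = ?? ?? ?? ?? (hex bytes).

MEM[0x17,0x0e,0x08,0x19] = 3b 9a 8b c5

D0: mem[0x04..0x07] <- [7c 3b 9a c5]
D1: mem[0x16..0x1a] <- [7c 3b 9a c5 6c]
D2: mem[0x0e..0x10] <- [9a c5 6c]
D3: mem[0x08..0x0e] <- [8b 4b c4 41 7c 3b 9a]
query mem[0x17]=0x3b, mem[0x0e]=0x9a, mem[0x08]=0x8b, mem[0x19]=0xc5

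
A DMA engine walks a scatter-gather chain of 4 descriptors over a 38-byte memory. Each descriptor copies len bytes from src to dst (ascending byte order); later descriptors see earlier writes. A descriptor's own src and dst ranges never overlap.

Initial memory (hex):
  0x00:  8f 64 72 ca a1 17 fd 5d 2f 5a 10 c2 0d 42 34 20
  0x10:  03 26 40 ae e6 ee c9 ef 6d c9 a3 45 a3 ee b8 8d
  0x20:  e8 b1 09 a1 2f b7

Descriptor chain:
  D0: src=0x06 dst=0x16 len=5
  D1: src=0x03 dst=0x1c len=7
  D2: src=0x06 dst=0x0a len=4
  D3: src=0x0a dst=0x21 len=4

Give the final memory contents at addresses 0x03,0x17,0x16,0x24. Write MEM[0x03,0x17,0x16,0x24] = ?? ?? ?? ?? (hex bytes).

MEM[0x03,0x17,0x16,0x24] = ca 5d fd 5a

D0: mem[0x16..0x1a] <- [fd 5d 2f 5a 10]
D1: mem[0x1c..0x22] <- [ca a1 17 fd 5d 2f 5a]
D2: mem[0x0a..0x0d] <- [fd 5d 2f 5a]
D3: mem[0x21..0x24] <- [fd 5d 2f 5a]
query mem[0x03]=0xca, mem[0x17]=0x5d, mem[0x16]=0xfd, mem[0x24]=0x5a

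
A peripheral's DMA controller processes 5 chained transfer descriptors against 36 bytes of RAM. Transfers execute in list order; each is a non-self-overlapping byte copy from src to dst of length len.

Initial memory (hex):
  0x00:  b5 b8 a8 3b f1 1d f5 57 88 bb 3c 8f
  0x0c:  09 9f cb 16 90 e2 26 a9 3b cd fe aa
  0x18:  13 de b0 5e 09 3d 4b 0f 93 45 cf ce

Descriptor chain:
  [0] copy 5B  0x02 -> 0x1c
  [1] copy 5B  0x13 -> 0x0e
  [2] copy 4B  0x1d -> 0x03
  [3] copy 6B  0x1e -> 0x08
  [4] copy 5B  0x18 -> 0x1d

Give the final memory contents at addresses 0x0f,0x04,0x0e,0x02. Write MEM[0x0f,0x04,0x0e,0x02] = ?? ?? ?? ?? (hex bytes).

MEM[0x0f,0x04,0x0e,0x02] = 3b f1 a9 a8

[0] 0x02->0x1c len=5 : a8 3b f1 1d f5
[1] 0x13->0x0e len=5 : a9 3b cd fe aa
[2] 0x1d->0x03 len=4 : 3b f1 1d f5
[3] 0x1e->0x08 len=6 : f1 1d f5 45 cf ce
[4] 0x18->0x1d len=5 : 13 de b0 5e a8
query mem[0x0f]=0x3b, mem[0x04]=0xf1, mem[0x0e]=0xa9, mem[0x02]=0xa8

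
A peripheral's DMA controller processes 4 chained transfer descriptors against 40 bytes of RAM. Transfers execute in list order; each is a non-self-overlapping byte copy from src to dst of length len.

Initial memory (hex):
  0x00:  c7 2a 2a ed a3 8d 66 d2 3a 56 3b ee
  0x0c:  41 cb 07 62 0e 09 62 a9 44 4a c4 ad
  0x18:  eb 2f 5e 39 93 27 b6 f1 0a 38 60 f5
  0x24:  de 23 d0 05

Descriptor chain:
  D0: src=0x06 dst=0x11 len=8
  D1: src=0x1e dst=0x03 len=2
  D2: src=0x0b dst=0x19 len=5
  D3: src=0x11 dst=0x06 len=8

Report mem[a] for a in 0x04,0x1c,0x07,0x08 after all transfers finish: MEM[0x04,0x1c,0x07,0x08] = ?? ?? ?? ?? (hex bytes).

[0] 0x06->0x11 len=8 : 66 d2 3a 56 3b ee 41 cb
[1] 0x1e->0x03 len=2 : b6 f1
[2] 0x0b->0x19 len=5 : ee 41 cb 07 62
[3] 0x11->0x06 len=8 : 66 d2 3a 56 3b ee 41 cb
query mem[0x04]=0xf1, mem[0x1c]=0x07, mem[0x07]=0xd2, mem[0x08]=0x3a

MEM[0x04,0x1c,0x07,0x08] = f1 07 d2 3a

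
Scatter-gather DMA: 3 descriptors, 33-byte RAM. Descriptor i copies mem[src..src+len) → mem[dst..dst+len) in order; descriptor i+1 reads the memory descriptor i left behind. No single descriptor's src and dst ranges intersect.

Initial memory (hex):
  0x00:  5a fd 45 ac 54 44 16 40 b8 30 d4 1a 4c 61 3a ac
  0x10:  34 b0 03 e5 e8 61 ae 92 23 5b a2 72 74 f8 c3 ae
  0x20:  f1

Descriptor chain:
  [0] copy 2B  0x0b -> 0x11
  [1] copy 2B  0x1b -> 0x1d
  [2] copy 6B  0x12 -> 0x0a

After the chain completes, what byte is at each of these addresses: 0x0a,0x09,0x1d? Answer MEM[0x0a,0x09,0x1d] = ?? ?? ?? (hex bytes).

D0: mem[0x11..0x12] <- [1a 4c]
D1: mem[0x1d..0x1e] <- [72 74]
D2: mem[0x0a..0x0f] <- [4c e5 e8 61 ae 92]
query mem[0x0a]=0x4c, mem[0x09]=0x30, mem[0x1d]=0x72

MEM[0x0a,0x09,0x1d] = 4c 30 72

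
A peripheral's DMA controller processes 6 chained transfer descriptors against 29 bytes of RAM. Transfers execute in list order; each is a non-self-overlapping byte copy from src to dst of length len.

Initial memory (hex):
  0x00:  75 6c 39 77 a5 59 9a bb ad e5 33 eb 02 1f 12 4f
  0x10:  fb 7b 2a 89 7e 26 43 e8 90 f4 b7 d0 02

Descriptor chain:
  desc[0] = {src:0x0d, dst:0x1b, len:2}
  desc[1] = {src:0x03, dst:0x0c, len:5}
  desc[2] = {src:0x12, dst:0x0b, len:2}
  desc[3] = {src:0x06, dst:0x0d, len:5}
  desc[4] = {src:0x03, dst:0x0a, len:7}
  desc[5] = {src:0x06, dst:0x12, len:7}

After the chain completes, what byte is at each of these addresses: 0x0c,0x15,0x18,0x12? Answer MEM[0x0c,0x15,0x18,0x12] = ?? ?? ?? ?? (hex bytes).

MEM[0x0c,0x15,0x18,0x12] = 59 e5 59 9a

  after D0: wrote 2B at 0x1b = 1f12
  after D1: wrote 5B at 0x0c = 77a5599abb
  after D2: wrote 2B at 0x0b = 2a89
  after D3: wrote 5B at 0x0d = 9abbade533
  after D4: wrote 7B at 0x0a = 77a5599abbade5
  after D5: wrote 7B at 0x12 = 9abbade577a559
query mem[0x0c]=0x59, mem[0x15]=0xe5, mem[0x18]=0x59, mem[0x12]=0x9a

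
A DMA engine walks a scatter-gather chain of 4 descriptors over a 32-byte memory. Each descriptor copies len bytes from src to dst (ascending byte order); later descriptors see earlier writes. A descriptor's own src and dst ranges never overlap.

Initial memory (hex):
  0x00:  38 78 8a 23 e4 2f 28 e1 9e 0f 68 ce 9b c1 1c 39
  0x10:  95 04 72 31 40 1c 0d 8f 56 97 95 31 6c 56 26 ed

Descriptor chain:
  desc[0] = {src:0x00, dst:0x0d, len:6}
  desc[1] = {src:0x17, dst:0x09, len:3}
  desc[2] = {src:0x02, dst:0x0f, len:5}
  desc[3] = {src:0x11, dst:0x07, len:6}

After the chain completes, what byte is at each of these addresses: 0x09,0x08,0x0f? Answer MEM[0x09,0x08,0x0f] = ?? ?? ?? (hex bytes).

MEM[0x09,0x08,0x0f] = 28 2f 8a

[0] 0x00->0x0d len=6 : 38 78 8a 23 e4 2f
[1] 0x17->0x09 len=3 : 8f 56 97
[2] 0x02->0x0f len=5 : 8a 23 e4 2f 28
[3] 0x11->0x07 len=6 : e4 2f 28 40 1c 0d
query mem[0x09]=0x28, mem[0x08]=0x2f, mem[0x0f]=0x8a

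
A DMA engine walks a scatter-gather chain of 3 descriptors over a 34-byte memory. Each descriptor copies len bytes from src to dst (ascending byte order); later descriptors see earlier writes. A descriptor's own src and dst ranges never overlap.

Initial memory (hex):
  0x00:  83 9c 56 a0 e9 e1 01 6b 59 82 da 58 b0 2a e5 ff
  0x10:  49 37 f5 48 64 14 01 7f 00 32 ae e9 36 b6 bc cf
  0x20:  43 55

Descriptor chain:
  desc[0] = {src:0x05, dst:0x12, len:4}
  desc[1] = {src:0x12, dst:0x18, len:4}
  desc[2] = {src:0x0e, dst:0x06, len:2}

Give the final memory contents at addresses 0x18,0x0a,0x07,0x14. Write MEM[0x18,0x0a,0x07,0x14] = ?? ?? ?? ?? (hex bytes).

MEM[0x18,0x0a,0x07,0x14] = e1 da ff 6b

[0] 0x05->0x12 len=4 : e1 01 6b 59
[1] 0x12->0x18 len=4 : e1 01 6b 59
[2] 0x0e->0x06 len=2 : e5 ff
query mem[0x18]=0xe1, mem[0x0a]=0xda, mem[0x07]=0xff, mem[0x14]=0x6b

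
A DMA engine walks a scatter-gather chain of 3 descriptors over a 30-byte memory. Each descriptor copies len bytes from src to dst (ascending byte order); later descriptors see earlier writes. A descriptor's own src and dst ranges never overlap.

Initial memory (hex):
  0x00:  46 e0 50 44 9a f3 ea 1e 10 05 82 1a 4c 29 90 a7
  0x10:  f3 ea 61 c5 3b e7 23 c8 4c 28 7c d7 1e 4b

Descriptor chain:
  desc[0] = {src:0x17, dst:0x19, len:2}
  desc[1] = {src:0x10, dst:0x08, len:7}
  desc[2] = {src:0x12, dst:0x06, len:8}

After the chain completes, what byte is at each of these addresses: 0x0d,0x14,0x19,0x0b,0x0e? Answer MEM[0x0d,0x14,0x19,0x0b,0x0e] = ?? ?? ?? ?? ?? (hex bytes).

D0: mem[0x19..0x1a] <- [c8 4c]
D1: mem[0x08..0x0e] <- [f3 ea 61 c5 3b e7 23]
D2: mem[0x06..0x0d] <- [61 c5 3b e7 23 c8 4c c8]
query mem[0x0d]=0xc8, mem[0x14]=0x3b, mem[0x19]=0xc8, mem[0x0b]=0xc8, mem[0x0e]=0x23

MEM[0x0d,0x14,0x19,0x0b,0x0e] = c8 3b c8 c8 23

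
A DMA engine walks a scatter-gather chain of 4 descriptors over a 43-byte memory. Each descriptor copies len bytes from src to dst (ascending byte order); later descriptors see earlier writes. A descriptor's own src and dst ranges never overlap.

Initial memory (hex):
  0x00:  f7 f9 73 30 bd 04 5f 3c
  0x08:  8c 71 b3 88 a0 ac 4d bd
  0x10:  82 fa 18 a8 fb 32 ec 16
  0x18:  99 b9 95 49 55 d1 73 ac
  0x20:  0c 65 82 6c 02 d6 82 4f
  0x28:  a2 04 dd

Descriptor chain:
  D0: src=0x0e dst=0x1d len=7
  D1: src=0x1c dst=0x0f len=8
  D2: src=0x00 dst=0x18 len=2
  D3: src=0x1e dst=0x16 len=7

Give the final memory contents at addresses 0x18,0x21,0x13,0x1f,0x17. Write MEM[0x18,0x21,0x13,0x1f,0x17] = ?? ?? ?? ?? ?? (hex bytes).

MEM[0x18,0x21,0x13,0x1f,0x17] = fa 18 fa 82 82

  after D0: wrote 7B at 0x1d = 4dbd82fa18a8fb
  after D1: wrote 8B at 0x0f = 554dbd82fa18a8fb
  after D2: wrote 2B at 0x18 = f7f9
  after D3: wrote 7B at 0x16 = bd82fa18a8fb02
query mem[0x18]=0xfa, mem[0x21]=0x18, mem[0x13]=0xfa, mem[0x1f]=0x82, mem[0x17]=0x82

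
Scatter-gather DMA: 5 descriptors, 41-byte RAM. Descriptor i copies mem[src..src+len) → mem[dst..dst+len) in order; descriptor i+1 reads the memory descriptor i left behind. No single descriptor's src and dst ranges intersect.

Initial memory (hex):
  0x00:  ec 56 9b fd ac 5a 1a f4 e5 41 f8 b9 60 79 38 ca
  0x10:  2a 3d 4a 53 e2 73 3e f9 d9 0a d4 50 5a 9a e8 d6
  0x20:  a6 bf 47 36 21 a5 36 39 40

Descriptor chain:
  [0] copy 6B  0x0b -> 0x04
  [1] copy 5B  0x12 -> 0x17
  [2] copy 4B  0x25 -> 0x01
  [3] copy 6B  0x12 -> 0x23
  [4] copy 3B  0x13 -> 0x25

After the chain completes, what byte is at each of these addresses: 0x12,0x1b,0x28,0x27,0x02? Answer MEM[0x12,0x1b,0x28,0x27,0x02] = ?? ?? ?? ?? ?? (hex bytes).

MEM[0x12,0x1b,0x28,0x27,0x02] = 4a 3e 4a 73 36

  after D0: wrote 6B at 0x04 = b9607938ca2a
  after D1: wrote 5B at 0x17 = 4a53e2733e
  after D2: wrote 4B at 0x01 = a5363940
  after D3: wrote 6B at 0x23 = 4a53e2733e4a
  after D4: wrote 3B at 0x25 = 53e273
query mem[0x12]=0x4a, mem[0x1b]=0x3e, mem[0x28]=0x4a, mem[0x27]=0x73, mem[0x02]=0x36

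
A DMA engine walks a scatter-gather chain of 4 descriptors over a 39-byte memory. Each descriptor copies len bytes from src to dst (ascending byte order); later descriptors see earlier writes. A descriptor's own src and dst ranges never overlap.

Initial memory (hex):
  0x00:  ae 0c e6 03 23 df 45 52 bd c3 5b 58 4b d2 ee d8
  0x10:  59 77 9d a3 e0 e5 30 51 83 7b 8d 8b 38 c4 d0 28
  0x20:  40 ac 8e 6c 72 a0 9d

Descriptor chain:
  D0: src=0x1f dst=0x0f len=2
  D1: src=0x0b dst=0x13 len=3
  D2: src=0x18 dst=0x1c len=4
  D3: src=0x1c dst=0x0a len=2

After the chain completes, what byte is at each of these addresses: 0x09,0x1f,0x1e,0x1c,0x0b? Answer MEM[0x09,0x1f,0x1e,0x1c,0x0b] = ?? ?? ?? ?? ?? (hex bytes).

[0] 0x1f->0x0f len=2 : 28 40
[1] 0x0b->0x13 len=3 : 58 4b d2
[2] 0x18->0x1c len=4 : 83 7b 8d 8b
[3] 0x1c->0x0a len=2 : 83 7b
query mem[0x09]=0xc3, mem[0x1f]=0x8b, mem[0x1e]=0x8d, mem[0x1c]=0x83, mem[0x0b]=0x7b

MEM[0x09,0x1f,0x1e,0x1c,0x0b] = c3 8b 8d 83 7b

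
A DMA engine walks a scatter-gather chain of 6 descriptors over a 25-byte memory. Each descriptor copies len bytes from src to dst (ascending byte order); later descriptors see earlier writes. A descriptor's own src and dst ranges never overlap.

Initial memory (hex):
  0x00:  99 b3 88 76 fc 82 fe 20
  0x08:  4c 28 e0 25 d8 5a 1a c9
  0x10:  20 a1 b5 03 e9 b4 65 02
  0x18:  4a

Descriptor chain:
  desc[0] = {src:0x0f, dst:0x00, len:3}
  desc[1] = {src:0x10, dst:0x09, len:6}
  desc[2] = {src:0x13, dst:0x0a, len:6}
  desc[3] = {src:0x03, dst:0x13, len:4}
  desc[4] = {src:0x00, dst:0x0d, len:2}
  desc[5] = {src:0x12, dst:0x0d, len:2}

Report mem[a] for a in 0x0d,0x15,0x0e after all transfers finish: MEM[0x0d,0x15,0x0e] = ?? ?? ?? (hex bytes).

MEM[0x0d,0x15,0x0e] = b5 82 76

  after D0: wrote 3B at 0x00 = c920a1
  after D1: wrote 6B at 0x09 = 20a1b503e9b4
  after D2: wrote 6B at 0x0a = 03e9b465024a
  after D3: wrote 4B at 0x13 = 76fc82fe
  after D4: wrote 2B at 0x0d = c920
  after D5: wrote 2B at 0x0d = b576
query mem[0x0d]=0xb5, mem[0x15]=0x82, mem[0x0e]=0x76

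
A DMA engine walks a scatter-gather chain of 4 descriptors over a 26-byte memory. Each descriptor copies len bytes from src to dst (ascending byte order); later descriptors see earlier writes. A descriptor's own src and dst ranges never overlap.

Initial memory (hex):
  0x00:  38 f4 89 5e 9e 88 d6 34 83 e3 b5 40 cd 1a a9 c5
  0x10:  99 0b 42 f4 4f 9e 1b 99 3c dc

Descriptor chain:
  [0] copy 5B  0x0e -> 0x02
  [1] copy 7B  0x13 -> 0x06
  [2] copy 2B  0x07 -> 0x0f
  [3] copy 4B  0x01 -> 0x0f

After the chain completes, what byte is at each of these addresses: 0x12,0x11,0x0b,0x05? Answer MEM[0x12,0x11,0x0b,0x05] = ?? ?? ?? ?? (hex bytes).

MEM[0x12,0x11,0x0b,0x05] = 99 c5 3c 0b

D0: mem[0x02..0x06] <- [a9 c5 99 0b 42]
D1: mem[0x06..0x0c] <- [f4 4f 9e 1b 99 3c dc]
D2: mem[0x0f..0x10] <- [4f 9e]
D3: mem[0x0f..0x12] <- [f4 a9 c5 99]
query mem[0x12]=0x99, mem[0x11]=0xc5, mem[0x0b]=0x3c, mem[0x05]=0x0b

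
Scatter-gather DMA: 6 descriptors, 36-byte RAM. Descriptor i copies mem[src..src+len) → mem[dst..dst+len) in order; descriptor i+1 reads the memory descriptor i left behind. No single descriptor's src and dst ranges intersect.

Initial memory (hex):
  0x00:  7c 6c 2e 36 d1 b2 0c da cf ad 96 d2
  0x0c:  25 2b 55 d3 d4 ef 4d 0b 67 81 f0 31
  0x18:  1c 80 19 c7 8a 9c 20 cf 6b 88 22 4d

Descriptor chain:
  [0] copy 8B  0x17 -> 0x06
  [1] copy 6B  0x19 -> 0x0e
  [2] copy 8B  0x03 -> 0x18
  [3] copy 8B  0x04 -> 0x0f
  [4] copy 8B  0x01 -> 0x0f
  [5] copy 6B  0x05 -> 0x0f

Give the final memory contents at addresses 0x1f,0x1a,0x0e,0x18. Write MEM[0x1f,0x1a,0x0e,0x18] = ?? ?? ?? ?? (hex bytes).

  after D0: wrote 8B at 0x06 = 311c8019c78a9c20
  after D1: wrote 6B at 0x0e = 8019c78a9c20
  after D2: wrote 8B at 0x18 = 36d1b2311c8019c7
  after D3: wrote 8B at 0x0f = d1b2311c8019c78a
  after D4: wrote 8B at 0x0f = 6c2e36d1b2311c80
  after D5: wrote 6B at 0x0f = b2311c8019c7
query mem[0x1f]=0xc7, mem[0x1a]=0xb2, mem[0x0e]=0x80, mem[0x18]=0x36

MEM[0x1f,0x1a,0x0e,0x18] = c7 b2 80 36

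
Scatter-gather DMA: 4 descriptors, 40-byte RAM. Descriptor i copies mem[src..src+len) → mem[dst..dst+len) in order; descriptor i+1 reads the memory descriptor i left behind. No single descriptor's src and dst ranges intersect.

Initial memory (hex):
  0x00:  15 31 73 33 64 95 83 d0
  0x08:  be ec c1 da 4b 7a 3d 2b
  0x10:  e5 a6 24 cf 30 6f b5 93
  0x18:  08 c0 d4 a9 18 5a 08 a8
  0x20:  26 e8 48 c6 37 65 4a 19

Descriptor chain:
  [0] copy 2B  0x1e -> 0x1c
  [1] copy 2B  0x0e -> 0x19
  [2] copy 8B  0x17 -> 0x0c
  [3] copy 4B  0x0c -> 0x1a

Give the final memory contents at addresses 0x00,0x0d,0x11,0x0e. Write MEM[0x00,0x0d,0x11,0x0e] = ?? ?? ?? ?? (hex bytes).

#0 dst[0x1c+2] := {0x08,0xa8}
#1 dst[0x19+2] := {0x3d,0x2b}
#2 dst[0x0c+8] := {0x93,0x08,0x3d,0x2b,0xa9,0x08,0xa8,0x08}
#3 dst[0x1a+4] := {0x93,0x08,0x3d,0x2b}
query mem[0x00]=0x15, mem[0x0d]=0x08, mem[0x11]=0x08, mem[0x0e]=0x3d

MEM[0x00,0x0d,0x11,0x0e] = 15 08 08 3d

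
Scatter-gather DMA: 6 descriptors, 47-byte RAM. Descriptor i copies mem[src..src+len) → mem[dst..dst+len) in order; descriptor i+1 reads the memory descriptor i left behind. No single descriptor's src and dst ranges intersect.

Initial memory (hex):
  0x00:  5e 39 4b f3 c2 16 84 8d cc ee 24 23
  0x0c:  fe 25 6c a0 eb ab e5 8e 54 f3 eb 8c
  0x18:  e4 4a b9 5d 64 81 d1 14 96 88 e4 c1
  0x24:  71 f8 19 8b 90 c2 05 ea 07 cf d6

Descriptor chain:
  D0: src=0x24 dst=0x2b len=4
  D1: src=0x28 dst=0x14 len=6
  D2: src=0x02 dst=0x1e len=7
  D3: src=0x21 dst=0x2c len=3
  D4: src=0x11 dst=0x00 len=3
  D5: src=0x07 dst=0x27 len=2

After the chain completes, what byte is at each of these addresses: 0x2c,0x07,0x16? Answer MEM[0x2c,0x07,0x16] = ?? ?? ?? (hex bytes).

  after D0: wrote 4B at 0x2b = 71f8198b
  after D1: wrote 6B at 0x14 = 90c20571f819
  after D2: wrote 7B at 0x1e = 4bf3c216848dcc
  after D3: wrote 3B at 0x2c = 16848d
  after D4: wrote 3B at 0x00 = abe58e
  after D5: wrote 2B at 0x27 = 8dcc
query mem[0x2c]=0x16, mem[0x07]=0x8d, mem[0x16]=0x05

MEM[0x2c,0x07,0x16] = 16 8d 05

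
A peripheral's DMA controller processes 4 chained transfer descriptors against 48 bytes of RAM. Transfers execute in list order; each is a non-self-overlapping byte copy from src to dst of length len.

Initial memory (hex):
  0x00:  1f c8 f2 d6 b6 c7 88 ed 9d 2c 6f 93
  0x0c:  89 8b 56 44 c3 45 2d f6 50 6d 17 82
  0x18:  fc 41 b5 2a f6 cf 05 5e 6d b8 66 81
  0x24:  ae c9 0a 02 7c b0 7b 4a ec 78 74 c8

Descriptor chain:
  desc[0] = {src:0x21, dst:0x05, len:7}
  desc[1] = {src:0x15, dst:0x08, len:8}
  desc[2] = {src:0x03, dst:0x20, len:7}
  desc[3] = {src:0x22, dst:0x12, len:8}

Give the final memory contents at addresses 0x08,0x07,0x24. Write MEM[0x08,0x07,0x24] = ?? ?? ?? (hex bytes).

MEM[0x08,0x07,0x24] = 6d 81 81

[0] 0x21->0x05 len=7 : b8 66 81 ae c9 0a 02
[1] 0x15->0x08 len=8 : 6d 17 82 fc 41 b5 2a f6
[2] 0x03->0x20 len=7 : d6 b6 b8 66 81 6d 17
[3] 0x22->0x12 len=8 : b8 66 81 6d 17 02 7c b0
query mem[0x08]=0x6d, mem[0x07]=0x81, mem[0x24]=0x81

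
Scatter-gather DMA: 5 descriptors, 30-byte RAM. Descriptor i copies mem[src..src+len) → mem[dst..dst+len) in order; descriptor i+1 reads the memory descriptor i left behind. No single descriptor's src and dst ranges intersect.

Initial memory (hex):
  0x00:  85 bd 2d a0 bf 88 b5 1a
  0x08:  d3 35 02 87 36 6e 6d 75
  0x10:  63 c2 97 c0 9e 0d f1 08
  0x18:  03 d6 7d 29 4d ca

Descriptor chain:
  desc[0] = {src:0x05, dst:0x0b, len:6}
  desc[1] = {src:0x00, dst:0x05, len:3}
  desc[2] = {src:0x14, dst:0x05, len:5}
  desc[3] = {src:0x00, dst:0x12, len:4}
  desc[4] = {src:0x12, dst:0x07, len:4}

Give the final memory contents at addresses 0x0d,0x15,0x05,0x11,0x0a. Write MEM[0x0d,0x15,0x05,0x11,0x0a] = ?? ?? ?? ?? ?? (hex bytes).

#0 dst[0x0b+6] := {0x88,0xb5,0x1a,0xd3,0x35,0x02}
#1 dst[0x05+3] := {0x85,0xbd,0x2d}
#2 dst[0x05+5] := {0x9e,0x0d,0xf1,0x08,0x03}
#3 dst[0x12+4] := {0x85,0xbd,0x2d,0xa0}
#4 dst[0x07+4] := {0x85,0xbd,0x2d,0xa0}
query mem[0x0d]=0x1a, mem[0x15]=0xa0, mem[0x05]=0x9e, mem[0x11]=0xc2, mem[0x0a]=0xa0

MEM[0x0d,0x15,0x05,0x11,0x0a] = 1a a0 9e c2 a0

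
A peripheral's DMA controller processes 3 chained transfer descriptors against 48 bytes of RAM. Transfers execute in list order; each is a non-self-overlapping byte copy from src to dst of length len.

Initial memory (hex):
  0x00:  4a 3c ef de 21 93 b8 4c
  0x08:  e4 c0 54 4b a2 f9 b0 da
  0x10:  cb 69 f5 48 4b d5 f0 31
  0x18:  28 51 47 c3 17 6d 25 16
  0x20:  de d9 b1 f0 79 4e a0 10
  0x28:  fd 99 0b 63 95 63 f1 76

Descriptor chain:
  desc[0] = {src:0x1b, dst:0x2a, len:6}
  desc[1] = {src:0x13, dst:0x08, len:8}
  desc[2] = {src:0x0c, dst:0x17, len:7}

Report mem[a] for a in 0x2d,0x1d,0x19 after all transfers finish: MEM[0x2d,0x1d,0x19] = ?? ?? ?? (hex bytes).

MEM[0x2d,0x1d,0x19] = 25 f5 51

#0 dst[0x2a+6] := {0xc3,0x17,0x6d,0x25,0x16,0xde}
#1 dst[0x08+8] := {0x48,0x4b,0xd5,0xf0,0x31,0x28,0x51,0x47}
#2 dst[0x17+7] := {0x31,0x28,0x51,0x47,0xcb,0x69,0xf5}
query mem[0x2d]=0x25, mem[0x1d]=0xf5, mem[0x19]=0x51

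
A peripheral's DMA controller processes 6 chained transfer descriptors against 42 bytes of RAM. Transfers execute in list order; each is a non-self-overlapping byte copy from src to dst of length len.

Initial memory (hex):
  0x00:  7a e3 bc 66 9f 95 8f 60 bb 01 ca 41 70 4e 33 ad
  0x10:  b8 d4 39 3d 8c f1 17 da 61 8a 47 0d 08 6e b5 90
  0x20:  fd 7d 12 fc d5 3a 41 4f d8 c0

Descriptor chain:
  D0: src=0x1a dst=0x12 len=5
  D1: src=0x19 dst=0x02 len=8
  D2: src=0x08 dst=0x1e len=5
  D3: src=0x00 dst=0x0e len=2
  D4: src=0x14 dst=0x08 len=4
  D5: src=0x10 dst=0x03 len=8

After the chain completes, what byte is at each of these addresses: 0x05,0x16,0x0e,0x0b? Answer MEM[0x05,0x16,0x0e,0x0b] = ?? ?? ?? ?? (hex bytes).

MEM[0x05,0x16,0x0e,0x0b] = 47 b5 7a da

#0 dst[0x12+5] := {0x47,0x0d,0x08,0x6e,0xb5}
#1 dst[0x02+8] := {0x8a,0x47,0x0d,0x08,0x6e,0xb5,0x90,0xfd}
#2 dst[0x1e+5] := {0x90,0xfd,0xca,0x41,0x70}
#3 dst[0x0e+2] := {0x7a,0xe3}
#4 dst[0x08+4] := {0x08,0x6e,0xb5,0xda}
#5 dst[0x03+8] := {0xb8,0xd4,0x47,0x0d,0x08,0x6e,0xb5,0xda}
query mem[0x05]=0x47, mem[0x16]=0xb5, mem[0x0e]=0x7a, mem[0x0b]=0xda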